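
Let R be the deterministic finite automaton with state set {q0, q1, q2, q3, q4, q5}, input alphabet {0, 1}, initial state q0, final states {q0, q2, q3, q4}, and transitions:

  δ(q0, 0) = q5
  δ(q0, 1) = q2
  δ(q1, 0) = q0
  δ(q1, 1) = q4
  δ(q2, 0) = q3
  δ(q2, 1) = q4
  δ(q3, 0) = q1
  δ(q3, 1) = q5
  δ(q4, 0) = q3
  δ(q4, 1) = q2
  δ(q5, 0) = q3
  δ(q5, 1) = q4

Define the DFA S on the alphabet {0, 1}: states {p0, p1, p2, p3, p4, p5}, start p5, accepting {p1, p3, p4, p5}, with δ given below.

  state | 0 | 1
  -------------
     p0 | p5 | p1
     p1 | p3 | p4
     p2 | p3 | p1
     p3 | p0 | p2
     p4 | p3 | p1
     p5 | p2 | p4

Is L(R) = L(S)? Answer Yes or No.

Yes

Exploring the product automaton R × S from the start pair (q0, p5), following both machines on each input symbol, reaches 6 state pairs: (q0, p5), (q5, p2), (q2, p4), (q3, p3), (q4, p1), (q1, p0).
R accepts in {q0, q2, q3, q4} and S accepts in {p1, p3, p4, p5}. In every reachable pair the two components are either both accepting — (q0, p5), (q2, p4), (q3, p3), (q4, p1) — or both non-accepting, so no string is accepted by exactly one of the machines: L(R) \ L(S) and L(S) \ L(R) are both empty.
Hence every string is accepted by R iff it is accepted by S, and the two languages coincide.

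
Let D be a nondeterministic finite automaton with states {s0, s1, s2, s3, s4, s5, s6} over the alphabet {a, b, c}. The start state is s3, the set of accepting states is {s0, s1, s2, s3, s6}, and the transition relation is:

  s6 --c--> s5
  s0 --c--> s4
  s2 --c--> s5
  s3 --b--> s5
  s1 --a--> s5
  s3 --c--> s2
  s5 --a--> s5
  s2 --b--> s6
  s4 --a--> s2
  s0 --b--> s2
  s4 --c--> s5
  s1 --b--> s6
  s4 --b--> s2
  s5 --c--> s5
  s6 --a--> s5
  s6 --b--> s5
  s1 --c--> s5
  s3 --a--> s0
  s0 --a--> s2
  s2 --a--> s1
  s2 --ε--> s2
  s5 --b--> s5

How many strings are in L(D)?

The useful subgraph on states {s0, s1, s2, s3, s4, s6} is acyclic, so L(D) is finite; the longest accepting path visits 6 useful states, giving maximum string length 5.
Counting accepting paths from s3 by length: 1 of length 0, 2 of length 1, 4 of length 2, 7 of length 3, 6 of length 4, 2 of length 5. Total 22.

22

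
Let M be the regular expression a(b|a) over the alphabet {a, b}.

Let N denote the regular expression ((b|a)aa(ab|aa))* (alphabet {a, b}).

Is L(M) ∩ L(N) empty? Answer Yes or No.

Converting the expression M to a DFA (subset construction, then merging equivalent states) gives the minimal DFA with states {m0, m1, m2, m3}, start state m0, accepting states {m3} and transitions m0: a→m1, b→m2; m1: a→m3, b→m3; m2: a→m2, b→m2; m3: a→m2, b→m2.
Converting the expression N to a DFA (subset construction, then merging equivalent states) gives the minimal DFA with states {n0, n1, n2, n3, n4, n5}, start state n0, accepting states {n0} and transitions n0: a→n1, b→n1; n1: a→n2, b→n3; n2: a→n4, b→n3; n3: a→n3, b→n3; n4: a→n5, b→n3; n5: a→n0, b→n0.
Exploring the product automaton M × N from the start pair (m0, n0), following both machines on each input symbol, reaches 10 state pairs: (m0, n0), (m1, n1), (m2, n1), (m3, n2), (m3, n3), (m2, n2), (m2, n3), (m2, n4), (m2, n5), (m2, n0).
M accepts in {m3} and N accepts in {n0}; no reachable pair has both components accepting, so no string drives both machines to acceptance simultaneously and L(M) ∩ L(N) = ∅.
So no string is accepted by both, and the intersection is empty.

Yes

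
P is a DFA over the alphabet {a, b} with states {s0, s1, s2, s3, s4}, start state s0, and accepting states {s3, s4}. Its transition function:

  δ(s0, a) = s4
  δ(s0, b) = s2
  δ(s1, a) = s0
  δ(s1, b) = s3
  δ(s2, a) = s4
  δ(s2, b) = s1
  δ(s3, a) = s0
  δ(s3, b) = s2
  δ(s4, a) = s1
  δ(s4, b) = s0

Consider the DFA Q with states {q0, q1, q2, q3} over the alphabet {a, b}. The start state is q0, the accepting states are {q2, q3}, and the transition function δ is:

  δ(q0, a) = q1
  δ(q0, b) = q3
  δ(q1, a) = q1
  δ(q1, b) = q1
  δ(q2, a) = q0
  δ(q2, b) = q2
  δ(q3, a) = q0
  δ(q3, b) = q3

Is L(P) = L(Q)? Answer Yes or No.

No

The string a is accepted by P but rejected by Q.
So L(P) ≠ L(Q).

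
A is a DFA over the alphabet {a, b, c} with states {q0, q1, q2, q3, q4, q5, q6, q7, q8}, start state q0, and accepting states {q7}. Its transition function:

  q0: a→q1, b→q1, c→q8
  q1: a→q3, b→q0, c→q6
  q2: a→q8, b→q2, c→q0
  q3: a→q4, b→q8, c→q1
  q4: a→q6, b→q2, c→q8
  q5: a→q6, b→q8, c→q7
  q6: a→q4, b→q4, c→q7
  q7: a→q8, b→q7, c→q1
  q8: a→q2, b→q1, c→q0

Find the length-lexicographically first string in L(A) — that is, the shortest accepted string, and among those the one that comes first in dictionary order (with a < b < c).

acc

A breadth-first search from q0 reaches an accepting state first via the path q0 → q1 → q6 → q7 on input acc.
No string of length < 3 is accepted (BFS exhausts all shorter strings without reaching an accepting state), and acc is the lexicographically least accepting string of length 3.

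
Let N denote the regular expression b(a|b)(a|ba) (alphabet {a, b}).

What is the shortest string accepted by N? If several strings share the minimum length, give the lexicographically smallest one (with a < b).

By inspection of the expression, no string of length less than 3 matches, and baa is the lexicographically first match of length 3.

baa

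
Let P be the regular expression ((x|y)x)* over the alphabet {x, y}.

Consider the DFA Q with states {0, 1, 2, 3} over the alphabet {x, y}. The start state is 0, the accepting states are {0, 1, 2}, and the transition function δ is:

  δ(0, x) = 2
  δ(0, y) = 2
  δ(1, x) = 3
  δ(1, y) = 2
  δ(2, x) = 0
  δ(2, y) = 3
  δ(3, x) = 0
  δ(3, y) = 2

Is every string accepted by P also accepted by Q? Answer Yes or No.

Yes

Converting the expression P to a DFA (subset construction, then merging equivalent states) gives the minimal DFA with states {p0, p1, p2}, start state p0, accepting states {p0} and transitions p0: x→p1, y→p1; p1: x→p0, y→p2; p2: x→p2, y→p2.
Exploring the product automaton P × Q from the start pair (p0, 0), following both machines on each input symbol, reaches 5 state pairs: (p0, 0), (p1, 2), (p2, 3), (p2, 0), (p2, 2).
P accepts in {p0} and Q accepts in {0, 1, 2}. The reachable pairs whose P-component is accepting are (p0, 0); in each of them the Q-component is accepting too, so the product for L(P) \ L(Q) (P-component accepting, Q-component rejecting) has no reachable accepting pair and the difference is empty.
Hence every string in L(P) is also in L(Q).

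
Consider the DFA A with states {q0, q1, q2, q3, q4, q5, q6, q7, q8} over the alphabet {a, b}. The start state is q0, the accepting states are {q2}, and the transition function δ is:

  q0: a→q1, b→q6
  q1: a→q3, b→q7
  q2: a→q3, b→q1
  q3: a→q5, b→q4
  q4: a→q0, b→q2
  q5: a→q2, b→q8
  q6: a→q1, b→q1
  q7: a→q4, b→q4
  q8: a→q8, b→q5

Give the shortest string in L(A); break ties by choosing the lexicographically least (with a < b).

aaaa

A breadth-first search from q0 reaches an accepting state first via the path q0 → q1 → q3 → q5 → q2 on input aaaa.
No string of length < 4 is accepted (BFS exhausts all shorter strings without reaching an accepting state), and aaaa is the lexicographically least accepting string of length 4.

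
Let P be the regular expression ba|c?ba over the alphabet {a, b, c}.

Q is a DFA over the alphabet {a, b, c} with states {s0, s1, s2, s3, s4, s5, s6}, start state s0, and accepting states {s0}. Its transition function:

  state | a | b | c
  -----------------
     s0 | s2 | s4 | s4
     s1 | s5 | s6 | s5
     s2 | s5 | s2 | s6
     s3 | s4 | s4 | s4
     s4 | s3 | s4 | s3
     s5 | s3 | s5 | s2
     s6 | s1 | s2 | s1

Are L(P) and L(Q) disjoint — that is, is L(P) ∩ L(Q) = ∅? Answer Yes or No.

Yes

Converting the expression P to a DFA (subset construction, then merging equivalent states) gives the minimal DFA with states {p0, p1, p2, p3, p4}, start state p0, accepting states {p4} and transitions p0: a→p1, b→p2, c→p3; p1: a→p1, b→p1, c→p1; p2: a→p4, b→p1, c→p1; p3: a→p1, b→p2, c→p1; p4: a→p1, b→p1, c→p1.
Exploring the product automaton P × Q from the start pair (p0, s0), following both machines on each input symbol, reaches 10 state pairs: (p0, s0), (p1, s2), (p2, s4), (p3, s4), (p1, s5), (p1, s6), (p4, s3), (p1, s4), (p1, s3), (p1, s1).
P accepts in {p4} and Q accepts in {s0}; no reachable pair has both components accepting, so no string drives both machines to acceptance simultaneously and L(P) ∩ L(Q) = ∅.
So no string is accepted by both, and the intersection is empty.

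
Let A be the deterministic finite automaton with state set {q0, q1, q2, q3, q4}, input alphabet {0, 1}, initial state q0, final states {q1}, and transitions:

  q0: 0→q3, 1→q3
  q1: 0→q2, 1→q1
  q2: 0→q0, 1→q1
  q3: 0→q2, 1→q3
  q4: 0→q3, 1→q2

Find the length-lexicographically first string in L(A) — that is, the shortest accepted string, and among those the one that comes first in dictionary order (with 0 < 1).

A breadth-first search from q0 reaches an accepting state first via the path q0 → q3 → q2 → q1 on input 001.
No string of length < 3 is accepted (BFS exhausts all shorter strings without reaching an accepting state), and 001 is the lexicographically least accepting string of length 3.

001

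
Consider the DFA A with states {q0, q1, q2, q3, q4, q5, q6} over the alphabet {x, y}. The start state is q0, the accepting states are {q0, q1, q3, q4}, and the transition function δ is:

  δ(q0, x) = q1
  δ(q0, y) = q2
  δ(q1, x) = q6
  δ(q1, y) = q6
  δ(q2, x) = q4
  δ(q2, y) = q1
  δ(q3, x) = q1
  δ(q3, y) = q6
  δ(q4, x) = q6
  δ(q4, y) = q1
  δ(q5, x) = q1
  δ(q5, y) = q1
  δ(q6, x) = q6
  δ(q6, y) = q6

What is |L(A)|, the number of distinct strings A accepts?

The useful subgraph on states {q0, q1, q2, q4} is acyclic, so L(A) is finite; the longest accepting path visits 4 useful states, giving maximum string length 3.
Counting accepting paths from q0 by length: 1 of length 0, 1 of length 1, 2 of length 2, 1 of length 3. Total 5.

5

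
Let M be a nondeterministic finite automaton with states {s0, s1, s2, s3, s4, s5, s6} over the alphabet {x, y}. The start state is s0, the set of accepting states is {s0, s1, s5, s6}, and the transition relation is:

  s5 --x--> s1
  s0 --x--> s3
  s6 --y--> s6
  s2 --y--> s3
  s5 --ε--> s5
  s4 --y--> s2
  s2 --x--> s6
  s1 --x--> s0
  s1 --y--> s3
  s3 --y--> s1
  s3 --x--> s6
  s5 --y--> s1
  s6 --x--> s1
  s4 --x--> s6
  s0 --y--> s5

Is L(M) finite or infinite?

infinite

State s0 is reachable from the start and can reach an accepting state, and it lies on the cycle s0 → s3 → s1 → s0.
Traversing that cycle any number of times yields accepted strings of unbounded length, so the language is infinite.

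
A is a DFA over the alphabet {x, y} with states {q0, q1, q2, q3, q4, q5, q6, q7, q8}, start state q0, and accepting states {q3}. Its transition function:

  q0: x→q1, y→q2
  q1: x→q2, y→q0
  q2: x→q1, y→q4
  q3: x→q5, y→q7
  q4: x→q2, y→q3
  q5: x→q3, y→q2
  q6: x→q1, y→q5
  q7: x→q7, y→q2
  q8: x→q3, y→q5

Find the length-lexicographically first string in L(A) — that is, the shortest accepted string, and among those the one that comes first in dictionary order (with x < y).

A breadth-first search from q0 reaches an accepting state first via the path q0 → q2 → q4 → q3 on input yyy.
No string of length < 3 is accepted (BFS exhausts all shorter strings without reaching an accepting state), and yyy is the lexicographically least accepting string of length 3.

yyy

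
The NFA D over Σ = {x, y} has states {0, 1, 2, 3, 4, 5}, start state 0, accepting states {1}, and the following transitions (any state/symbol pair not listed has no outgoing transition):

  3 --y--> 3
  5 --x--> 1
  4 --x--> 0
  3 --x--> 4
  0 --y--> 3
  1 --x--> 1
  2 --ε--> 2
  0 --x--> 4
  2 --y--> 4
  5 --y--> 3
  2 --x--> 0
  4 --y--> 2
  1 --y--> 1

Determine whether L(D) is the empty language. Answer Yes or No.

The states reachable from the start state are {0, 2, 3, 4}.
None of the accepting states {1} is reachable, so no string is accepted and L(D) = ∅.

Yes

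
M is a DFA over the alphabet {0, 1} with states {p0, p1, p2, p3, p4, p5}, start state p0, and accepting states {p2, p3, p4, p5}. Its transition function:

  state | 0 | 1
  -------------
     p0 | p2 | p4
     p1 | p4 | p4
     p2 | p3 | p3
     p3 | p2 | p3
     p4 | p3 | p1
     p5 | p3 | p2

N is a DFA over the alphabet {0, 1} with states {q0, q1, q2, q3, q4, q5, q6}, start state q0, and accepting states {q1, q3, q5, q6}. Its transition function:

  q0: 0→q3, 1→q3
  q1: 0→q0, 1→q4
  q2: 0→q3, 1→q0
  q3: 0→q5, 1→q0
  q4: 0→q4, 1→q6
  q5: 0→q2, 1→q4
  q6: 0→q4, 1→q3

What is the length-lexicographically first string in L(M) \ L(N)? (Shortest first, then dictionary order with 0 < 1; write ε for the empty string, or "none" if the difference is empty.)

01

The string 01 is accepted by M but not by N.
No shorter string lies in the difference, and 01 is the lexicographically first length-2 string in L(M) \ L(N).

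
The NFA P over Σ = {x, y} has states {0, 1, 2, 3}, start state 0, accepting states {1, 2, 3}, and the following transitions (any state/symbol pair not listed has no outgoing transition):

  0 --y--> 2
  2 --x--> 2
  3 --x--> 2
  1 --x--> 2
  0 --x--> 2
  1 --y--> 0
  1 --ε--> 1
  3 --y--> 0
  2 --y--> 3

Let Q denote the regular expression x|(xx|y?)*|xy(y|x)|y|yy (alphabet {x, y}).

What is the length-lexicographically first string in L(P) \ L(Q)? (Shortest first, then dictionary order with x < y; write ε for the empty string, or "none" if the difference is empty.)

The string xy is accepted by P but not by Q.
No shorter string lies in the difference, and xy is the lexicographically first length-2 string in L(P) \ L(Q).

xy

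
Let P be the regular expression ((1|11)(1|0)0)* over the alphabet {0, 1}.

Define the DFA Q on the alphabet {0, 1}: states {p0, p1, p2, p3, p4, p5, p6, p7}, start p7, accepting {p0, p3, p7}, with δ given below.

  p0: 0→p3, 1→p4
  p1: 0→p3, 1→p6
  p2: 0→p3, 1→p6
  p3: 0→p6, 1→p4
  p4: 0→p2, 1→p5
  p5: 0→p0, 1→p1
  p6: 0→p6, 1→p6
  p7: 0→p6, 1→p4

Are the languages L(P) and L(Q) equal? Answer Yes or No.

Converting the expression P to a DFA (subset construction, then merging equivalent states) gives the minimal DFA with states {r0, r1, r2, r3, r4, r5}, start state r0, accepting states {r0, r5} and transitions r0: 0→r1, 1→r2; r1: 0→r1, 1→r1; r2: 0→r3, 1→r4; r3: 0→r0, 1→r1; r4: 0→r5, 1→r3; r5: 0→r0, 1→r2.
Exploring the product automaton P × Q from the start pair (r0, p7), following both machines on each input symbol, reaches 8 state pairs: (r0, p7), (r1, p6), (r2, p4), (r3, p2), (r4, p5), (r0, p3), (r5, p0), (r3, p1).
P accepts in {r0, r5} and Q accepts in {p0, p3, p7}. In every reachable pair the two components are either both accepting — (r0, p7), (r0, p3), (r5, p0) — or both non-accepting, so no string is accepted by exactly one of the machines: L(P) \ L(Q) and L(Q) \ L(P) are both empty.
Hence every string is accepted by P iff it is accepted by Q, and the two languages coincide.

Yes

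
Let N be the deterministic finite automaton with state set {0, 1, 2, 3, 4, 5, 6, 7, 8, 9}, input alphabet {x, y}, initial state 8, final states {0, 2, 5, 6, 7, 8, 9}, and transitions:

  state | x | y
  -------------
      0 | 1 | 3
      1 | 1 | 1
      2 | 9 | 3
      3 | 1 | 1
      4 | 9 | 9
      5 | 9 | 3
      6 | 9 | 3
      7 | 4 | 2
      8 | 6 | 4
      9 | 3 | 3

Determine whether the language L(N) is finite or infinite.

finite

The useful states (reachable from 8 and able to reach an accepting state) are {4, 6, 8, 9}.
Restricted to these states the transition graph has no cycle, so every accepting path has bounded length and L is finite.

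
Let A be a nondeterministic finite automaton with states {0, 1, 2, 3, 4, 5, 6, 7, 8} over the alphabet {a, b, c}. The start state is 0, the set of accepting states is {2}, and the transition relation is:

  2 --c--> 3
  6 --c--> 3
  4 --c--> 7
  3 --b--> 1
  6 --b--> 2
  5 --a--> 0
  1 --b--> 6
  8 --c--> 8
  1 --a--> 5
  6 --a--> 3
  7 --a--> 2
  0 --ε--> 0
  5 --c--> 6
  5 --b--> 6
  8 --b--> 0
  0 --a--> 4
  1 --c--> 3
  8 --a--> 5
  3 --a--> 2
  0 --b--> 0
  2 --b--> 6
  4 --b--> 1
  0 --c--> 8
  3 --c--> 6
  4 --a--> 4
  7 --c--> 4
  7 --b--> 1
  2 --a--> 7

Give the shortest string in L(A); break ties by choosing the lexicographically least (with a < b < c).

A breadth-first search from 0 reaches an accepting state first via the path 0 → 4 → 7 → 2 on input aca.
No string of length < 3 is accepted (BFS exhausts all shorter strings without reaching an accepting state), and aca is the lexicographically least accepting string of length 3.

aca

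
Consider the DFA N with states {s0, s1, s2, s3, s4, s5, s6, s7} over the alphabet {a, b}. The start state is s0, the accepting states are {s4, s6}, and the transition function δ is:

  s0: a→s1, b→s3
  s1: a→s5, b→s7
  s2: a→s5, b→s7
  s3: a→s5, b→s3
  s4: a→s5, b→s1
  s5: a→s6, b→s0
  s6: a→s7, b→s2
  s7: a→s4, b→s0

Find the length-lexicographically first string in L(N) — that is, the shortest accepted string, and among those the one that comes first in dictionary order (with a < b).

A breadth-first search from s0 reaches an accepting state first via the path s0 → s1 → s5 → s6 on input aaa.
No string of length < 3 is accepted (BFS exhausts all shorter strings without reaching an accepting state), and aaa is the lexicographically least accepting string of length 3.

aaa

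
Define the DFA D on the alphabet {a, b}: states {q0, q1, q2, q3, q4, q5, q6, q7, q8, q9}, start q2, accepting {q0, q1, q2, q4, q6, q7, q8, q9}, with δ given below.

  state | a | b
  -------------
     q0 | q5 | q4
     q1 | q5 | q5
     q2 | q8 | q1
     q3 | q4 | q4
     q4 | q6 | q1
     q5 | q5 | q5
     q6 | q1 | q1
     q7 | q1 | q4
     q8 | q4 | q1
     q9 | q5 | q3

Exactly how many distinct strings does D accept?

The useful subgraph on states {q1, q2, q4, q6, q8} is acyclic, so L(D) is finite; the longest accepting path visits 5 useful states, giving maximum string length 4.
Counting accepting paths from q2 by length: 1 of length 0, 2 of length 1, 2 of length 2, 2 of length 3, 2 of length 4. Total 9.

9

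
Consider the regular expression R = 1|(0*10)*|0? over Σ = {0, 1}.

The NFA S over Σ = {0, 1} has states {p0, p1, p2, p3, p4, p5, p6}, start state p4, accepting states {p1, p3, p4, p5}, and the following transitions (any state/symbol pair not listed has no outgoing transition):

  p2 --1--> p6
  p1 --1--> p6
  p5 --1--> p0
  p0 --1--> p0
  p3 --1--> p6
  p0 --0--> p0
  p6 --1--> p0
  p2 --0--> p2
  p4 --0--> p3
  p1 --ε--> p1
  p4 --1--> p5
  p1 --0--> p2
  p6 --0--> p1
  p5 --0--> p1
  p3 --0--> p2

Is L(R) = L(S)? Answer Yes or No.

Converting the expression R to a DFA (subset construction, then merging equivalent states) gives the minimal DFA with states {r0, r1, r2, r3, r4, r5}, start state r0, accepting states {r0, r1, r2} and transitions r0: 0→r1, 1→r2; r1: 0→r3, 1→r4; r2: 0→r1, 1→r5; r3: 0→r3, 1→r4; r4: 0→r1, 1→r5; r5: 0→r5, 1→r5.
Exploring the product automaton R × S from the start pair (r0, p4), following both machines on each input symbol, reaches 7 state pairs: (r0, p4), (r1, p3), (r2, p5), (r3, p2), (r4, p6), (r1, p1), (r5, p0).
R accepts in {r0, r1, r2} and S accepts in {p1, p3, p4, p5}. In every reachable pair the two components are either both accepting — (r0, p4), (r1, p3), (r2, p5), (r1, p1) — or both non-accepting, so no string is accepted by exactly one of the machines: L(R) \ L(S) and L(S) \ L(R) are both empty.
Hence every string is accepted by R iff it is accepted by S, and the two languages coincide.

Yes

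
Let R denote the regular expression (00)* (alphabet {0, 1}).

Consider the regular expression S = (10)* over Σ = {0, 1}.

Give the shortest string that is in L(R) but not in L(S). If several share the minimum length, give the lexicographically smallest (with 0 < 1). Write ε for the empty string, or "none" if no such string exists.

The string 00 is accepted by R but not by S.
No shorter string lies in the difference, and 00 is the lexicographically first length-2 string in L(R) \ L(S).

00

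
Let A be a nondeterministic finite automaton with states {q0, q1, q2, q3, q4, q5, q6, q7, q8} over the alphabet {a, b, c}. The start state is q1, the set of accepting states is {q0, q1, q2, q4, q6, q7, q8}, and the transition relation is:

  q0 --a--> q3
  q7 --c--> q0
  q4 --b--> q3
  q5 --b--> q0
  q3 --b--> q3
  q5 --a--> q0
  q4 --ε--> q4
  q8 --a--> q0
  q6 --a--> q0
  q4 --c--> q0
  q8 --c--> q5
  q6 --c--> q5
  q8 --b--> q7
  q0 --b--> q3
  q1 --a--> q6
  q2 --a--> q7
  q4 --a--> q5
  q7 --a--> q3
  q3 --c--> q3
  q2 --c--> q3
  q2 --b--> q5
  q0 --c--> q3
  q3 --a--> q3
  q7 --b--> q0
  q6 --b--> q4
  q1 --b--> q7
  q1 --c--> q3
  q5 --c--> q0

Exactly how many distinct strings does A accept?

The useful subgraph on states {q0, q1, q4, q5, q6, q7} is acyclic, so L(A) is finite; the longest accepting path visits 5 useful states, giving maximum string length 4.
Counting accepting paths from q1 by length: 1 of length 0, 2 of length 1, 4 of length 2, 4 of length 3, 3 of length 4. Total 14.

14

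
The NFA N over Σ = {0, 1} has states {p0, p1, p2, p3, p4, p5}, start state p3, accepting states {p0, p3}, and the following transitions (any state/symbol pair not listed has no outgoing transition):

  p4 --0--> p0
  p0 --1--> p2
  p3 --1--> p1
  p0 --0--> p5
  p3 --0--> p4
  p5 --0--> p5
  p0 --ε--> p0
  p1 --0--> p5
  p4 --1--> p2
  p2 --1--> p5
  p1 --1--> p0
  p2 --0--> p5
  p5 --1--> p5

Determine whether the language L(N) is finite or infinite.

finite

The useful states (reachable from p3 and able to reach an accepting state) are {p0, p1, p3, p4}.
Restricted to these states the transition graph has no cycle, so every accepting path has bounded length and L is finite.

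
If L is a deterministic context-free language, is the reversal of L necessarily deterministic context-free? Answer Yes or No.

L = {c bⁿaⁿ : n≥0} ∪ {d b²ⁿaⁿ : n≥0} is a DCFL: the first symbol tells a deterministic PDA whether to pop one or two b's per a. Its reversal Lᴿ = {aⁿbⁿ c : n≥0} ∪ {aⁿb²ⁿ d : n≥0} is not. DCFLs are closed under right quotient by regular languages, and Lᴿ/{c, d} = {aⁿbⁿ : n≥0} ∪ {aⁿb²ⁿ : n≥0} — the standard context-free language accepted by no deterministic PDA (intuitively the machine would have to commit to a b-to-a ratio before the distinguishing marker arrives; formally, a DPDA for it would have a single run on aⁿb²ⁿ, accepting after the prefix aⁿbⁿ and accepting again after n more b's; an ordinary PDA that simulates it on a's and b's and, at any moment when it is accepting, may switch to reading only a fresh letter e while feeding each e to the simulation as a b, would accept aⁱbʲeᵏ (k≥1) exactly when both aⁱbʲ and aⁱbʲ⁺ᵏ are in the language, i.e. its language intersected with the regular set a*b*e⁺ would be exactly {aⁿbⁿeⁿ : n≥1} — impossible, since context-free languages are closed under intersection with regular sets and {aⁿbⁿeⁿ} is not context-free). So Lᴿ cannot be a DCFL.

No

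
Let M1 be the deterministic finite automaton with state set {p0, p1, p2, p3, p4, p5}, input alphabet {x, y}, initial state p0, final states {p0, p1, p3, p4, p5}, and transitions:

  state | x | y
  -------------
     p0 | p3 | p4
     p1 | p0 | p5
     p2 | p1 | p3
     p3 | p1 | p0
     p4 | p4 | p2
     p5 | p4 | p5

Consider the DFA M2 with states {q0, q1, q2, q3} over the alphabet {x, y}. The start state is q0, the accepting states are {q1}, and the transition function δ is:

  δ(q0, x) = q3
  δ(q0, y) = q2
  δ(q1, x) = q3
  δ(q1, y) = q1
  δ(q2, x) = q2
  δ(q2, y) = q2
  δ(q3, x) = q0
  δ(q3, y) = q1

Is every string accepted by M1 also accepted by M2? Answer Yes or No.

The empty string ε is in L(M1) but not in L(M2).
So L(M1) ⊄ L(M2).

No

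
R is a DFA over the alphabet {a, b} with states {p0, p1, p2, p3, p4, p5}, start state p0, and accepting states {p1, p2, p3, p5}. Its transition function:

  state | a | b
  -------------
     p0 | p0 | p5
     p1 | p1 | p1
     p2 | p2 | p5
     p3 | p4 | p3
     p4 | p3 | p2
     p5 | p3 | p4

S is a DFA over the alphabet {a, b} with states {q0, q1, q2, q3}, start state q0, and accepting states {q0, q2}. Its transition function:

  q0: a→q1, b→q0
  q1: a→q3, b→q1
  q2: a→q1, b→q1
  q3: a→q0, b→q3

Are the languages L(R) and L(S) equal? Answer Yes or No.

The string ab is accepted by R but rejected by S.
So L(R) ≠ L(S).

No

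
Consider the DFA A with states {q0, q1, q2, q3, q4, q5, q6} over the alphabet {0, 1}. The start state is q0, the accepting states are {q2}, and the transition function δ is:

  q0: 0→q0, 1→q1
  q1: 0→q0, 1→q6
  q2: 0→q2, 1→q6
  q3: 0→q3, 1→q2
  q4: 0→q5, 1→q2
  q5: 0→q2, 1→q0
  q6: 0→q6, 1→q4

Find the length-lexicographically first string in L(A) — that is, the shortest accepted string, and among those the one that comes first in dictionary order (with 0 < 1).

1111

A breadth-first search from q0 reaches an accepting state first via the path q0 → q1 → q6 → q4 → q2 on input 1111.
No string of length < 4 is accepted (BFS exhausts all shorter strings without reaching an accepting state), and 1111 is the lexicographically least accepting string of length 4.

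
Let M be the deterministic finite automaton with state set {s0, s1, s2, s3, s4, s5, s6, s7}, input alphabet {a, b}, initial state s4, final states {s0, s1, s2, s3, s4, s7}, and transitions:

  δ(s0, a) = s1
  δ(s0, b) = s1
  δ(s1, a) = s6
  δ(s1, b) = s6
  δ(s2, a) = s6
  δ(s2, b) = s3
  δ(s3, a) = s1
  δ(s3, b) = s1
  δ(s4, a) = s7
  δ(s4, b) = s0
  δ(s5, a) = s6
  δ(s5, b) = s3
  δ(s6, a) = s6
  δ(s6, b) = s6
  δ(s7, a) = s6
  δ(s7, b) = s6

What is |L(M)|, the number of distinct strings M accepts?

5

The useful subgraph on states {s0, s1, s4, s7} is acyclic, so L(M) is finite; the longest accepting path visits 3 useful states, giving maximum string length 2.
Counting accepting paths from s4 by length: 1 of length 0, 2 of length 1, 2 of length 2. Total 5.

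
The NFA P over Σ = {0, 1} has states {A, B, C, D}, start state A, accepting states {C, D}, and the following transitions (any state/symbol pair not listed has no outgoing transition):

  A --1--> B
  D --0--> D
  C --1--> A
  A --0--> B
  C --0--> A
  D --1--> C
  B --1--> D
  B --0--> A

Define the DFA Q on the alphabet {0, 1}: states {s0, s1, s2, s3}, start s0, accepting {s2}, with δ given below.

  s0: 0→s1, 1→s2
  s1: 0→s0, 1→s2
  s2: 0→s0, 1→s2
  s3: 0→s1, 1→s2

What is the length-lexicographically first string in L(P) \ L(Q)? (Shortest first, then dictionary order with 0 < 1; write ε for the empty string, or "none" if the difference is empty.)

The string 010 is accepted by P but not by Q.
No shorter string lies in the difference, and 010 is the lexicographically first length-3 string in L(P) \ L(Q).

010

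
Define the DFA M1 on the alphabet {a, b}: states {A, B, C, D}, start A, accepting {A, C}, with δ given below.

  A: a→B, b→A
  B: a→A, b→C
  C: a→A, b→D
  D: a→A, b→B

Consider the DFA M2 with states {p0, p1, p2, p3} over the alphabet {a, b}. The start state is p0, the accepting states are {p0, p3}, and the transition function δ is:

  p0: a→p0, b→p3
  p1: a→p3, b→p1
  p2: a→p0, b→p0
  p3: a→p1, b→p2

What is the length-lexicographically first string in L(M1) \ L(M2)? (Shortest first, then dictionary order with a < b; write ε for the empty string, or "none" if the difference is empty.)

bb

The string bb is accepted by M1 but not by M2.
No shorter string lies in the difference, and bb is the lexicographically first length-2 string in L(M1) \ L(M2).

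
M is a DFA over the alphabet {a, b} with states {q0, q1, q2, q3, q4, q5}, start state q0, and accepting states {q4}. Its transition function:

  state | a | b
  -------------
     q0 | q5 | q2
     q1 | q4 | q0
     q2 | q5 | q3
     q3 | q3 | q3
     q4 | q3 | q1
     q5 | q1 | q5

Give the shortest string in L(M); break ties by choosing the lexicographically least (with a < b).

aaa

A breadth-first search from q0 reaches an accepting state first via the path q0 → q5 → q1 → q4 on input aaa.
No string of length < 3 is accepted (BFS exhausts all shorter strings without reaching an accepting state), and aaa is the lexicographically least accepting string of length 3.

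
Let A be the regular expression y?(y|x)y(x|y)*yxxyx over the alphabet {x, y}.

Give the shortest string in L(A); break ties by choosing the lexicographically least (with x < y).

By inspection of the expression, no string of length less than 7 matches, and xyyxxyx is the lexicographically first match of length 7.

xyyxxyx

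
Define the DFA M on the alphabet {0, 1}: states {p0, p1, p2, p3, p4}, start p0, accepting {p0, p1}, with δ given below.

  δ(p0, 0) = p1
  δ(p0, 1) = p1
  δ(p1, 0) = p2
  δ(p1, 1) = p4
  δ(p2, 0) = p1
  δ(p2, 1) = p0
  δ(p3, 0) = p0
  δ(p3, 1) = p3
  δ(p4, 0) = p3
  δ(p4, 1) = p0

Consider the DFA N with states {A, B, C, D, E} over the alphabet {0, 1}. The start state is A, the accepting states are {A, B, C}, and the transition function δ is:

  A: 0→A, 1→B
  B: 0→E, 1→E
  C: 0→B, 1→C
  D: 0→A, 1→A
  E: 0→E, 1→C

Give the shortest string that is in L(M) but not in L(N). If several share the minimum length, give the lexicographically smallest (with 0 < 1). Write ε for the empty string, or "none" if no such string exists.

The string 011 is accepted by M but not by N.
No shorter string lies in the difference, and 011 is the lexicographically first length-3 string in L(M) \ L(N).

011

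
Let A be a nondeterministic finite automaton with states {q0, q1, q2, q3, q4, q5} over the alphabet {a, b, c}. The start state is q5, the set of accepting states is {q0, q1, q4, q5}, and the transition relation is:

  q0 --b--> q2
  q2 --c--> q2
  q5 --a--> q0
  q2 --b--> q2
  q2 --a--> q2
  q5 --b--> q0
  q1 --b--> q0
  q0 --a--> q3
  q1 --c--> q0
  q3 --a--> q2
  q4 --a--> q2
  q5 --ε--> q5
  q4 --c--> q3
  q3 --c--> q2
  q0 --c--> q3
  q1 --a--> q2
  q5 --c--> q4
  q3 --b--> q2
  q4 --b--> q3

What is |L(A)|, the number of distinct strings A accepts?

4

The useful subgraph on states {q0, q4, q5} is acyclic, so L(A) is finite; the longest accepting path visits 2 useful states, giving maximum string length 1.
Counting accepting paths from q5 by length: 1 of length 0, 3 of length 1. Total 4.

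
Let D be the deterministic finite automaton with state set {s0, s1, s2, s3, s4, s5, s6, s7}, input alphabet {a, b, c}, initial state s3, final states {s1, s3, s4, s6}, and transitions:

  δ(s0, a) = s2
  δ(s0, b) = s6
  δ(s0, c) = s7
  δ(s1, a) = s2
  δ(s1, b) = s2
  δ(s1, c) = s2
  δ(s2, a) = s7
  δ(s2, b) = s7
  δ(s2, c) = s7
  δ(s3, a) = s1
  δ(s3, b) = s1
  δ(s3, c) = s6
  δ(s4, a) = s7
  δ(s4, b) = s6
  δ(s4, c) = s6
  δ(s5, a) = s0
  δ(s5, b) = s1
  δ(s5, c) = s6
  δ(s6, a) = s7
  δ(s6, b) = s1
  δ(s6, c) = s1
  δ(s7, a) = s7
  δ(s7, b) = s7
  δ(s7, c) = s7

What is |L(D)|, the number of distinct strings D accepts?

The useful subgraph on states {s1, s3, s6} is acyclic, so L(D) is finite; the longest accepting path visits 3 useful states, giving maximum string length 2.
Counting accepting paths from s3 by length: 1 of length 0, 3 of length 1, 2 of length 2. Total 6.

6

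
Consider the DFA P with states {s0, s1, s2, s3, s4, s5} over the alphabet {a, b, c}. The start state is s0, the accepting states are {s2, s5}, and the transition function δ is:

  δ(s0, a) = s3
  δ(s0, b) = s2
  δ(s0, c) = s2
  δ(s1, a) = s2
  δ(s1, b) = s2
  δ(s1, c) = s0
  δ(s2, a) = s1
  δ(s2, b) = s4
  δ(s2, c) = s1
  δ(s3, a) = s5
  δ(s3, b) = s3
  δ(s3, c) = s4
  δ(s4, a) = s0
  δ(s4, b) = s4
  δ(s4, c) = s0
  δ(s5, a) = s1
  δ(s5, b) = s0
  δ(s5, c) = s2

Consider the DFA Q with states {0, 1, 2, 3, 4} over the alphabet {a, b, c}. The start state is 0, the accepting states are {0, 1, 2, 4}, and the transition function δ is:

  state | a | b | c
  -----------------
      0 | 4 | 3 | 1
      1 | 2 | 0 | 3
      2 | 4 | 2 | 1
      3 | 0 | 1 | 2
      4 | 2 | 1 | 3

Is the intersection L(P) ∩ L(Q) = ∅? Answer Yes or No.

No

The string c is accepted by both P and Q.
Hence L(P) ∩ L(Q) ≠ ∅.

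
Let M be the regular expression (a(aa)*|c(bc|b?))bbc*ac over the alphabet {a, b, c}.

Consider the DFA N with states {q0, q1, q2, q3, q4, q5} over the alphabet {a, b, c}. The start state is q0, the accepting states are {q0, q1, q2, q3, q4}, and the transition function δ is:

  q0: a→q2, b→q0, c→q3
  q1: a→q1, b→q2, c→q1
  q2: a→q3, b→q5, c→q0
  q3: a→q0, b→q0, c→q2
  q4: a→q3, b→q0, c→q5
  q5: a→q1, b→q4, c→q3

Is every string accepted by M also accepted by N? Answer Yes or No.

Converting the expression M to a DFA (subset construction, then merging equivalent states) gives the minimal DFA with states {m0, m1, m2, m3, m4, m5, m6, m7, m8, m9, m10, m11}, start state m0, accepting states {m11} and transitions m0: a→m1, b→m2, c→m3; m1: a→m4, b→m5, c→m2; m2: a→m2, b→m2, c→m2; m3: a→m2, b→m6, c→m2; m4: a→m1, b→m2, c→m2; m5: a→m2, b→m7, c→m2; m6: a→m2, b→m8, c→m9; m7: a→m10, b→m2, c→m7; m8: a→m10, b→m7, c→m7; m9: a→m2, b→m5, c→m2; m10: a→m2, b→m2, c→m11; m11: a→m2, b→m2, c→m2.
Exploring the product automaton M × N from the start pair (m0, q0), following both machines on each input symbol, reaches 32 state pairs: (m0, q0), (m1, q2), (m2, q0), (m3, q3), (m4, q3), (m5, q5), (m2, q2), (m2, q3), (m6, q0), (m1, q0), (m2, q1), (m7, q4), (m2, q5), (m8, q0), (m9, q3), (m4, q2), (m5, q0), (m10, q3), (m7, q5), (m2, q4), (m10, q2), (m7, q0), (m7, q3), (m1, q3), (m11, q2), (m10, q1), (m11, q0), (m10, q0), (m7, q2), (m4, q0), (m11, q1), (m11, q3).
M accepts in {m11} and N accepts in {q0, q1, q2, q3, q4}. The reachable pairs whose M-component is accepting are (m11, q2), (m11, q0), (m11, q1), (m11, q3); in each of them the N-component is accepting too, so the product for L(M) \ L(N) (M-component accepting, N-component rejecting) has no reachable accepting pair and the difference is empty.
Hence every string in L(M) is also in L(N).

Yes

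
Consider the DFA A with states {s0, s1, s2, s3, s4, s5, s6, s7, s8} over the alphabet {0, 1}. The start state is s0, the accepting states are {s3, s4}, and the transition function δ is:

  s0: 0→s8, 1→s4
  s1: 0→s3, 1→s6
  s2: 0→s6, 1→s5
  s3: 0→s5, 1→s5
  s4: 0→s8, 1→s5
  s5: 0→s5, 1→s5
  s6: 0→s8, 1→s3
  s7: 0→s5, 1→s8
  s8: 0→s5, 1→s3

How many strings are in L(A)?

3

The useful subgraph on states {s0, s3, s4, s8} is acyclic, so L(A) is finite; the longest accepting path visits 4 useful states, giving maximum string length 3.
Counting accepting paths from s0 by length: 1 of length 1, 1 of length 2, 1 of length 3. Total 3.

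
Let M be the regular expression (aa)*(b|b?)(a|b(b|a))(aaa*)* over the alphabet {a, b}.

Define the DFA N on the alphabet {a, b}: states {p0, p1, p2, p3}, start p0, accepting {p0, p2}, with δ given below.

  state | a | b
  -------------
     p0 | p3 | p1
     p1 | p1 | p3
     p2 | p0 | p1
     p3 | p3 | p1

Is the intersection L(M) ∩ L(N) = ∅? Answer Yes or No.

Yes

Converting the expression M to a DFA (subset construction, then merging equivalent states) gives the minimal DFA with states {m0, m1, m2, m3, m4, m5, m6, m7, m8, m9, m10}, start state m0, accepting states {m1, m5, m6, m7, m9, m10} and transitions m0: a→m1, b→m2; m1: a→m3, b→m4; m2: a→m5, b→m6; m3: a→m7, b→m2; m4: a→m4, b→m4; m5: a→m8, b→m4; m6: a→m9, b→m5; m7: a→m10, b→m4; m8: a→m9, b→m4; m9: a→m9, b→m4; m10: a→m7, b→m2.
Exploring the product automaton M × N from the start pair (m0, p0), following both machines on each input symbol, reaches 13 state pairs: (m0, p0), (m1, p3), (m2, p1), (m3, p3), (m4, p1), (m5, p1), (m6, p3), (m7, p3), (m4, p3), (m8, p1), (m9, p3), (m10, p3), (m9, p1).
M accepts in {m1, m5, m6, m7, m9, m10} and N accepts in {p0, p2}; no reachable pair has both components accepting, so no string drives both machines to acceptance simultaneously and L(M) ∩ L(N) = ∅.
So no string is accepted by both, and the intersection is empty.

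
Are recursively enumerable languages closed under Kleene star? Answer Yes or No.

Dovetail over all factorisations of the input into blocks and all step bounds, running the recogniser for L on every block of a factorisation; accept if some factorisation has all of its blocks accepted.
So the recursively enumerable languages are closed under Kleene star.

Yes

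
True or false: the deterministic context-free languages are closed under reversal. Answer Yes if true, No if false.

L = {c bⁿaⁿ : n≥0} ∪ {d b²ⁿaⁿ : n≥0} is a DCFL: the first symbol tells a deterministic PDA whether to pop one or two b's per a. Its reversal Lᴿ = {aⁿbⁿ c : n≥0} ∪ {aⁿb²ⁿ d : n≥0} is not. DCFLs are closed under right quotient by regular languages, and Lᴿ/{c, d} = {aⁿbⁿ : n≥0} ∪ {aⁿb²ⁿ : n≥0} — the standard context-free language accepted by no deterministic PDA (intuitively the machine would have to commit to a b-to-a ratio before the distinguishing marker arrives; formally, a DPDA for it would have a single run on aⁿb²ⁿ, accepting after the prefix aⁿbⁿ and accepting again after n more b's; an ordinary PDA that simulates it on a's and b's and, at any moment when it is accepting, may switch to reading only a fresh letter e while feeding each e to the simulation as a b, would accept aⁱbʲeᵏ (k≥1) exactly when both aⁱbʲ and aⁱbʲ⁺ᵏ are in the language, i.e. its language intersected with the regular set a*b*e⁺ would be exactly {aⁿbⁿeⁿ : n≥1} — impossible, since context-free languages are closed under intersection with regular sets and {aⁿbⁿeⁿ} is not context-free). So Lᴿ cannot be a DCFL.

No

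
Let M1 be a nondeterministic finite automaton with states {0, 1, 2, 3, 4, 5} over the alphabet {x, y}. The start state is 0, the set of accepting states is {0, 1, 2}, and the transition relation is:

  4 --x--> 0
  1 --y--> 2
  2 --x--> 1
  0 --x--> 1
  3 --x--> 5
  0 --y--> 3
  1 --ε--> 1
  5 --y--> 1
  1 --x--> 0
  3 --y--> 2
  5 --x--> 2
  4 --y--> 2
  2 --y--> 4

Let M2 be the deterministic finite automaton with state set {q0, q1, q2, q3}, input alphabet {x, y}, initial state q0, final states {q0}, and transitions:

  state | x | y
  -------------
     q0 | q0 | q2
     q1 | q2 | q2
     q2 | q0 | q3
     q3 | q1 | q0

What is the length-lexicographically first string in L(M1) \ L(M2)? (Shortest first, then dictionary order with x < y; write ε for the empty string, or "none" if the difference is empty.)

The string xy is accepted by M1 but not by M2.
No shorter string lies in the difference, and xy is the lexicographically first length-2 string in L(M1) \ L(M2).

xy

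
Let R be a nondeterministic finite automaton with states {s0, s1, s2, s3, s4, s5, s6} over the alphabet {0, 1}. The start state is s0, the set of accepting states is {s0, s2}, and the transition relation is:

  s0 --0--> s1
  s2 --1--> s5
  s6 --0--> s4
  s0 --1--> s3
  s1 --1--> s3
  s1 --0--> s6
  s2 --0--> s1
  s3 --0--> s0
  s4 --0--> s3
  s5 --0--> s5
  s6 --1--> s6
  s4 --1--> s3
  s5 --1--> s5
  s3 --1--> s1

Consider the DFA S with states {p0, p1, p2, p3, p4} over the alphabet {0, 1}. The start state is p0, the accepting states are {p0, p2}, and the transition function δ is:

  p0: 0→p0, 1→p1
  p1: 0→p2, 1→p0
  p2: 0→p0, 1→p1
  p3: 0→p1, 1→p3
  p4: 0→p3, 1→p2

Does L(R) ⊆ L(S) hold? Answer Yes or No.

Exploring the product automaton R × S from the start pair (s0, p0), following both machines on each input symbol, reaches 11 state pairs: (s0, p0), (s1, p0), (s3, p1), (s6, p0), (s0, p2), (s4, p0), (s6, p1), (s3, p0), (s4, p2), (s1, p1), (s6, p2).
R accepts in {s0, s2} and S accepts in {p0, p2}. The reachable pairs whose R-component is accepting are (s0, p0), (s0, p2); in each of them the S-component is accepting too, so the product for L(R) \ L(S) (R-component accepting, S-component rejecting) has no reachable accepting pair and the difference is empty.
Hence every string in L(R) is also in L(S).

Yes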